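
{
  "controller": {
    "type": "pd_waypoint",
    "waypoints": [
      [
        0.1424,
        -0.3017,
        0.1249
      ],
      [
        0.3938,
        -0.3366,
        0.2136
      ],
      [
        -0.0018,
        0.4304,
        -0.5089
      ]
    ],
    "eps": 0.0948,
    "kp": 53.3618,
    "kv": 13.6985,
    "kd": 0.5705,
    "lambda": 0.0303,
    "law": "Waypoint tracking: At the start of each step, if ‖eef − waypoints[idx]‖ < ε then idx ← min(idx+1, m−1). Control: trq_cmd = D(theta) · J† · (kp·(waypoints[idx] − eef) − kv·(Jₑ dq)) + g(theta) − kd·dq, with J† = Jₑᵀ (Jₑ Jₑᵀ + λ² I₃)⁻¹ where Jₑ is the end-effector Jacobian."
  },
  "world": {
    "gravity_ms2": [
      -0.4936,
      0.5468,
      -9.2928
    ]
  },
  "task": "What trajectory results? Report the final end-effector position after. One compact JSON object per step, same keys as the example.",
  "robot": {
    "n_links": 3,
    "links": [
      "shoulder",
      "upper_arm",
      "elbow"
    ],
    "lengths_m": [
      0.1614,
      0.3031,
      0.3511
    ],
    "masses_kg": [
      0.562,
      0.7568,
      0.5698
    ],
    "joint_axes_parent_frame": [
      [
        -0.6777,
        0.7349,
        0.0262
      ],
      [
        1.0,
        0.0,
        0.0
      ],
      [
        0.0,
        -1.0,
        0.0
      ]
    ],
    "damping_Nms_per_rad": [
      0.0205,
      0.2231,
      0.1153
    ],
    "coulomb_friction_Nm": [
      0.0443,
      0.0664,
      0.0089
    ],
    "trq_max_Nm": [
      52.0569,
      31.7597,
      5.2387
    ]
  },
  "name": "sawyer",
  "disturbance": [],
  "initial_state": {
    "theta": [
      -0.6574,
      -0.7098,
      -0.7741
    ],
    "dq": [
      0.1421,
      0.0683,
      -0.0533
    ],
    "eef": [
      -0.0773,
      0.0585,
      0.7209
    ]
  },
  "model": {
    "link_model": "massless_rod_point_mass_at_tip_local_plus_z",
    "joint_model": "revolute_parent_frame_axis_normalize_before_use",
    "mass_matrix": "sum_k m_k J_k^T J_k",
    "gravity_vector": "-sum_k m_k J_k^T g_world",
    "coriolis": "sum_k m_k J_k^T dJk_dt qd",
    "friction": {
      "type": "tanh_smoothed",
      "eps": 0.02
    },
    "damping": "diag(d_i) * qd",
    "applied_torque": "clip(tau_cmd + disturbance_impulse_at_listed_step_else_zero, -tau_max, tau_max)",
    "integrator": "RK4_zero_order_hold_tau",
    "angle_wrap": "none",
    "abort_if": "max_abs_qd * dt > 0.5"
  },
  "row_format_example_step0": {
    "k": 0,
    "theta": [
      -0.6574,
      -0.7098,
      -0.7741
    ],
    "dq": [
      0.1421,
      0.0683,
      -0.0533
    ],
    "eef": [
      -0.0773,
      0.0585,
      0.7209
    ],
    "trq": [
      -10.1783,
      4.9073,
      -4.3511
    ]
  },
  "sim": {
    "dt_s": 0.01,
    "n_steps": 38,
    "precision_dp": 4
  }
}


{"k":1,"theta":[-0.6614,-0.7139,-0.7832],"dq":[-0.9289,-0.8712,-1.7529],"eef":[-0.076,0.0579,0.7194],"trq":[-7.8625,4.8478,-2.7653]}
{"k":2,"theta":[-0.6742,-0.7254,-0.8061],"dq":[-1.6219,-1.4259,-2.8108],"eef":[-0.0739,0.0554,0.7155],"trq":[-5.7854,4.4497,-1.7879]}
{"k":3,"theta":[-0.6926,-0.7412,-0.8374],"dq":[-2.0569,-1.7327,-3.4428],"eef":[-0.0716,0.0514,0.7099],"trq":[-3.9722,3.8919,-1.1869]}
{"k":4,"theta":[-0.7145,-0.7593,-0.8737],"dq":[-2.3161,-1.8794,-3.8019],"eef":[-0.0691,0.0462,0.7033],"trq":[-2.4255,3.28,-0.8107]}
{"k":5,"theta":[-0.7383,-0.7783,-0.9127],"dq":[-2.456,-1.9237,-3.9912],"eef":[-0.0668,0.0399,0.696],"trq":[-1.1284,2.6766,-0.5641]}
{"k":6,"theta":[-0.7632,-0.7975,-0.953],"dq":[-2.5149,-1.9036,-4.0769],"eef":[-0.0645,0.0329,0.6881],"trq":[-0.0544,2.1159,-0.3896]}
{"k":7,"theta":[-0.7884,-0.8162,-0.9939],"dq":[-2.5185,-1.8435,-4.1004],"eef":[-0.0622,0.0252,0.6798],"trq":[0.8261,1.6149,-0.2536]}
{"k":8,"theta":[-0.8134,-0.8342,-1.0348],"dq":[-2.4839,-1.7594,-4.0874],"eef":[-0.06,0.017,0.6713],"trq":[1.5417,1.18,-0.1368]}
{"k":9,"theta":[-0.8379,-0.8513,-1.0755],"dq":[-2.4232,-1.6616,-4.0532],"eef":[-0.0578,0.0085,0.6625],"trq":[2.1185,0.8113,-0.029]}
{"k":10,"theta":[-0.8617,-0.8674,-1.1158],"dq":[-2.3445,-1.5566,-4.0072],"eef":[-0.0557,-0.0003,0.6535],"trq":[2.5791,0.5055,0.0753]}
{"k":11,"theta":[-0.8847,-0.8825,-1.1556],"dq":[-2.2534,-1.4485,-3.9548],"eef":[-0.0534,-0.0092,0.6444],"trq":[2.9429,0.2574,0.1785]}
{"k":12,"theta":[-0.9068,-0.8964,-1.1949],"dq":[-2.154,-1.3399,-3.8991],"eef":[-0.0512,-0.0182,0.6352],"trq":[3.2264,0.061,0.2814]}
{"k":13,"theta":[-0.9278,-0.9093,-1.2335],"dq":[-2.0493,-1.232,-3.842],"eef":[-0.0488,-0.0271,0.6258],"trq":[3.4432,-0.0895,0.3841]}
{"k":14,"theta":[-0.9477,-0.921,-1.2717],"dq":[-1.9411,-1.1256,-3.7841],"eef":[-0.0464,-0.0359,0.6163],"trq":[3.6047,-0.2,0.4863]}
{"k":15,"theta":[-0.9666,-0.9318,-1.3092],"dq":[-1.8312,-1.0208,-3.726],"eef":[-0.044,-0.0446,0.6068],"trq":[3.7204,-0.2759,0.5872]}
{"k":16,"theta":[-0.9843,-0.9415,-1.3462],"dq":[-1.7205,-0.9174,-3.6679],"eef":[-0.0414,-0.0531,0.5971],"trq":[3.7979,-0.3221,0.6865]}
{"k":17,"theta":[-1.001,-0.9501,-1.3825],"dq":[-1.6099,-0.8151,-3.6096],"eef":[-0.0389,-0.0614,0.5874],"trq":[3.8439,-0.3428,0.7836]}
{"k":18,"theta":[-1.0165,-0.9578,-1.4183],"dq":[-1.4999,-0.7133,-3.5511],"eef":[-0.0362,-0.0694,0.5776],"trq":[3.8635,-0.3417,0.878]}
{"k":19,"theta":[-1.031,-0.9644,-1.4535],"dq":[-1.3911,-0.6115,-3.4923],"eef":[-0.0335,-0.0772,0.5677],"trq":[3.8613,-0.3222,0.9693]}
{"k":20,"theta":[-1.0444,-0.97,-1.4881],"dq":[-1.2837,-0.509,-3.4331],"eef":[-0.0308,-0.0846,0.5579],"trq":[3.8408,-0.2871,1.0572]}
{"k":21,"theta":[-1.0567,-0.9745,-1.5222],"dq":[-1.1782,-0.4052,-3.3734],"eef":[-0.0281,-0.0918,0.5481],"trq":[3.805,-0.2387,1.1413]}
{"k":22,"theta":[-1.0679,-0.9781,-1.5556],"dq":[-1.0747,-0.2994,-3.313],"eef":[-0.0254,-0.0986,0.5382],"trq":[3.7565,-0.1792,1.2216]}
{"k":23,"theta":[-1.0782,-0.9805,-1.5884],"dq":[-0.9735,-0.1911,-3.2519],"eef":[-0.0226,-0.1051,0.5284],"trq":[3.6973,-0.1103,1.2979]}
{"k":24,"theta":[-1.0874,-0.9819,-1.6206],"dq":[-0.8748,-0.0796,-3.19],"eef":[-0.0199,-0.1113,0.5187],"trq":[3.6292,-0.0336,1.37]}
{"k":25,"theta":[-1.0957,-0.9821,-1.6522],"dq":[-0.7822,0.029,-3.1275],"eef":[-0.0172,-0.1172,0.509],"trq":[3.5556,0.057,1.438]}
{"k":26,"theta":[-1.1031,-0.9813,-1.6831],"dq":[-0.7021,0.1221,-3.0646],"eef":[-0.0146,-0.1228,0.4994],"trq":[3.4816,0.1749,1.5021]}
{"k":27,"theta":[-1.1097,-0.9796,-1.7134],"dq":[-0.6208,0.2275,-3.0003],"eef":[-0.012,-0.128,0.4898],"trq":[3.3996,0.2877,1.5617]}
{"k":28,"theta":[-1.1155,-0.9767,-1.7431],"dq":[-0.5401,0.3433,-2.9347],"eef":[-0.0095,-0.133,0.4804],"trq":[3.3115,0.3973,1.617]}
{"k":29,"theta":[-1.1205,-0.9726,-1.7721],"dq":[-0.4612,0.468,-2.8681],"eef":[-0.0071,-0.1377,0.4711],"trq":[3.2188,0.5048,1.668]}
{"k":30,"theta":[-1.1247,-0.9673,-1.8005],"dq":[-0.385,0.6006,-2.8004],"eef":[-0.0048,-0.1421,0.4619],"trq":[3.1229,0.6108,1.7148]}
{"k":31,"theta":[-1.1282,-0.9606,-1.8281],"dq":[-0.3125,0.7405,-2.7317],"eef":[-0.0026,-0.1463,0.4529],"trq":[3.0247,0.7153,1.7575]}
{"k":32,"theta":[-1.131,-0.9524,-1.8551],"dq":[-0.2441,0.8871,-2.6619],"eef":[-0.0004,-0.1503,0.4441],"trq":[2.9253,0.8179,1.7961]}
{"k":33,"theta":[-1.1331,-0.9428,-1.8813],"dq":[-0.1805,1.0399,-2.591],"eef":[0.0016,-0.154,0.4354],"trq":[2.8255,0.9181,1.8308]}
{"k":34,"theta":[-1.1346,-0.9316,-1.9069],"dq":[-0.1221,1.1986,-2.5189],"eef":[0.0036,-0.1575,0.4269],"trq":[2.7263,1.0152,1.8616]}
{"k":35,"theta":[-1.1356,-0.9188,-1.9317],"dq":[-0.0694,1.3626,-2.4457],"eef":[0.0054,-0.1609,0.4186],"trq":[2.6284,1.1082,1.8886]}
{"k":36,"theta":[-1.136,-0.9043,-1.9558],"dq":[-0.0228,1.5313,-2.3714],"eef":[0.0071,-0.1641,0.4104],"trq":[2.5331,1.1965,1.9119]}
{"k":37,"theta":[-1.136,-0.8881,-1.9791],"dq":[0.0144,1.7006,-2.2957],"eef":[0.0087,-0.1671,0.4025],"trq":[2.4477,1.2805,1.9316]}
{"k":38,"theta":[-1.1357,-0.8703,-2.0017],"dq":[0.0423,1.8705,-2.2188],"eef":[0.0101,-0.17,0.3948]}
{"summary": "final eef position (m): 0.0101 -0.1700 0.3948"}


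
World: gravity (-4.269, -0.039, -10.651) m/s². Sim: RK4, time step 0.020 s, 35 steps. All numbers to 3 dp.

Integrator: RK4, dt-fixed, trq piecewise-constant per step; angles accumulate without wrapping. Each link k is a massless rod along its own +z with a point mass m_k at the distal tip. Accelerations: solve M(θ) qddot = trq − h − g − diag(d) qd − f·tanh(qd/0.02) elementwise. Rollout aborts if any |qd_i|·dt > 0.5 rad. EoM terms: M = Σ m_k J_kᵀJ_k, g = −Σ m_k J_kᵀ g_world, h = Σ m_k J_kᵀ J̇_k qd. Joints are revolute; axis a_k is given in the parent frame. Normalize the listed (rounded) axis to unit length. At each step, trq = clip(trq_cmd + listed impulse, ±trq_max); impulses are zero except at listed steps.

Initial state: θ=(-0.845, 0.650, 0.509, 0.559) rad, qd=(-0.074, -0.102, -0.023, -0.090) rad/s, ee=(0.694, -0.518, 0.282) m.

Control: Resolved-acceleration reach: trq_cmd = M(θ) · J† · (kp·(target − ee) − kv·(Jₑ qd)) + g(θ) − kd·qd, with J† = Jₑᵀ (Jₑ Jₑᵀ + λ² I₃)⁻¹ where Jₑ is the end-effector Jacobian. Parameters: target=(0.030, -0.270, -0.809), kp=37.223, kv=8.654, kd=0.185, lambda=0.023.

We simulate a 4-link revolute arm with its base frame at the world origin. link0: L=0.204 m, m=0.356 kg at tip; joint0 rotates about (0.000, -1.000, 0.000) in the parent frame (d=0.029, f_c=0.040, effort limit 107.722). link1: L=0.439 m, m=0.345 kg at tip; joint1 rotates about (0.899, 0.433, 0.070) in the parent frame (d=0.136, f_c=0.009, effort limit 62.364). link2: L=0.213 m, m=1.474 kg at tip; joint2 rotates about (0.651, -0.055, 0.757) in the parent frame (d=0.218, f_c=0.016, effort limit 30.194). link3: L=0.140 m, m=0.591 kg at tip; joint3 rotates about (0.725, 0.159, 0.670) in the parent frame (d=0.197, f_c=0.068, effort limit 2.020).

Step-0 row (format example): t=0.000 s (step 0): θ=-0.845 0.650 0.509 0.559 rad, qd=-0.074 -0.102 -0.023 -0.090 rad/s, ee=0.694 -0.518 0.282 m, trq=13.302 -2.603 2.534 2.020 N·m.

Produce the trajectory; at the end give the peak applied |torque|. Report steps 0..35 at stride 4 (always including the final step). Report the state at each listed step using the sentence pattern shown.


t=0.080 s (step 4): θ=-0.807 0.625 0.911 0.855 rad, qd=1.221 0.883 6.211 3.770 rad/s, ee=0.657 -0.506 0.222 m, trq=3.907 13.210 2.781 0.386 N·m.
t=0.160 s (step 8): θ=-0.645 0.868 1.320 1.089 rad, qd=2.812 5.272 3.055 2.049 rad/s, ee=0.560 -0.518 0.104 m, trq=-3.302 7.425 2.167 0.262 N·m.
t=0.240 s (step 12): θ=-0.353 1.429 1.222 1.137 rad, qd=4.683 8.471 -6.574 -1.098 rad/s, ee=0.405 -0.530 -0.087 m, trq=4.795 -13.033 1.118 0.968 N·m.
t=0.320 s (step 16): θ=-0.272 1.912 0.863 1.023 rad, qd=-2.144 3.764 -1.491 0.103 rad/s, ee=0.275 -0.458 -0.309 m, trq=13.200 -22.236 -2.741 0.294 N·m.
t=0.400 s (step 20): θ=-0.368 2.226 0.670 0.944 rad, qd=-0.460 3.807 -2.701 -1.469 rad/s, ee=0.131 -0.349 -0.453 m, trq=15.593 -22.625 -3.307 0.274 N·m.
t=0.480 s (step 24): θ=-0.367 2.504 0.460 0.819 rad, qd=0.386 3.064 -2.309 -1.662 rad/s, ee=0.036 -0.235 -0.524 m, trq=12.923 -18.712 -3.466 -0.148 N·m.
t=0.560 s (step 28): θ=-0.322 2.718 0.286 0.690 rad, qd=0.660 2.295 -1.915 -1.670 rad/s, ee=-0.005 -0.139 -0.559 m, trq=8.776 -13.762 -2.864 -0.381 N·m.
t=0.640 s (step 32): θ=-0.274 2.877 0.136 0.560 rad, qd=0.507 1.672 -1.699 -1.724 rad/s, ee=-0.016 -0.068 -0.576 m, trq=5.279 -8.973 -2.036 -0.441 N·m.
t=0.700 s (step 35): θ=-0.253 2.967 0.030 0.459 rad, qd=0.196 1.327 -1.626 -1.832 rad/s, ee=-0.017 -0.031 -0.584 m.
max |trq| (N·m): 23.152


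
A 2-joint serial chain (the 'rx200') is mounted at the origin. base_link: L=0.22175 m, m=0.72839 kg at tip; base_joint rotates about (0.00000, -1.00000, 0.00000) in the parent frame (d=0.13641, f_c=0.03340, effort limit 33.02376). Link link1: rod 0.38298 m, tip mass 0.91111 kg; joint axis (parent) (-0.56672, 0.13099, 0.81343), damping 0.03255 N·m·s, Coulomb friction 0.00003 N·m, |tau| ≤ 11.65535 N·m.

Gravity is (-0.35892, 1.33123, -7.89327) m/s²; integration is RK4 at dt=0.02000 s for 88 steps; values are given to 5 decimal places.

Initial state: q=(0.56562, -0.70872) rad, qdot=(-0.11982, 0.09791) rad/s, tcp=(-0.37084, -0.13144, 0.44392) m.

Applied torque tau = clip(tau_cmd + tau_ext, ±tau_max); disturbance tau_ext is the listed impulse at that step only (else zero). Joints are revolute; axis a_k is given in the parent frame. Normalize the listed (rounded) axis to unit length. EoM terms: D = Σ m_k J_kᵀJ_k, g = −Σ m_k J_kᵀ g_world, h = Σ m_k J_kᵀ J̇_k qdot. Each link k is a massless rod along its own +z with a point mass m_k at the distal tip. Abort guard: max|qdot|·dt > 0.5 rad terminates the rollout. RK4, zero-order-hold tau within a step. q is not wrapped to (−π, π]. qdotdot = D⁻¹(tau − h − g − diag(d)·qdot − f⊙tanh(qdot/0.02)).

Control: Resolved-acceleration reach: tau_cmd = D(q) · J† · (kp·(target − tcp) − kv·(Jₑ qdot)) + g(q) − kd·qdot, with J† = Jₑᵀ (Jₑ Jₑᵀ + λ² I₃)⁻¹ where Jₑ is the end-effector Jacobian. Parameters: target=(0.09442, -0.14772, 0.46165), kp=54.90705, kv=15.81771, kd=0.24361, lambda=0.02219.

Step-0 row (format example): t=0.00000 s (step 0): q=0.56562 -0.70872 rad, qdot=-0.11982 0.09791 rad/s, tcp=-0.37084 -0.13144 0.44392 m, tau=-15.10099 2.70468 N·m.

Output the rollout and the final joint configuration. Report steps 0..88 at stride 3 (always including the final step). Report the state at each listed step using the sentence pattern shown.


t=0.06000 s (step 3): q=0.49306 -0.76317 rad, qdot=-1.90307 -1.34223 rad/s, tcp=-0.34290 -0.13870 0.46145 m, tau=-6.34273 1.67230 N·m.
t=0.12000 s (step 6): q=0.36738 -0.83806 rad, qdot=-2.18722 -1.11081 rad/s, tcp=-0.29115 -0.14783 0.48995 m, tau=-3.02013 0.92893 N·m.
t=0.18000 s (step 9): q=0.23887 -0.89556 rad, qdot=-2.07114 -0.82604 rad/s, tcp=-0.23395 -0.15412 0.51543 m, tau=-1.49428 0.56102 N·m.
t=0.24000 s (step 12): q=0.12130 -0.93894 rad, qdot=-1.84420 -0.63980 rad/s, tcp=-0.17868 -0.15843 0.53399 m, tau=-0.65251 0.38237 N·m.
t=0.30000 s (step 15): q=0.01816 -0.97355 rad, qdot=-1.59765 -0.52875 rad/s, tcp=-0.12868 -0.16161 0.54578 m, tau=-0.12855 0.28895 N·m.
t=0.36000 s (step 18): q=-0.07054 -1.00310 rad, qdot=-1.36561 -0.46734 rad/s, tcp=-0.08521 -0.16413 0.55221 m, tau=0.21889 0.23671 N·m.
t=0.42000 s (step 21): q=-0.14612 -1.03003 rad, qdot=-1.16098 -0.43830 rad/s, tcp=-0.04840 -0.16627 0.55482 m, tau=0.45715 0.20609 N·m.
t=0.48000 s (step 24): q=-0.21037 -1.05591 rad, qdot=-0.98733 -0.43025 rad/s, tcp=-0.01779 -0.16819 0.55491 m, tau=0.62454 0.18724 N·m.
t=0.54000 s (step 27): q=-0.26512 -1.08177 rad, qdot=-0.84390 -0.43601 rad/s, tcp=0.00737 -0.16997 0.55343 m, tau=0.74500 0.17480 N·m.
t=0.60000 s (step 30): q=-0.31213 -1.10829 rad, qdot=-0.72815 -0.45142 rad/s, tcp=0.02789 -0.17164 0.55103 m, tau=0.83392 0.16569 N·m.
t=0.66000 s (step 33): q=-0.35294 -1.13599 rad, qdot=-0.63705 -0.47453 rad/s, tcp=0.04453 -0.17323 0.54813 m, tau=0.90122 0.15818 N·m.
t=0.72000 s (step 36): q=-0.38897 -1.16530 rad, qdot=-0.56778 -0.50501 rad/s, tcp=0.05800 -0.17473 0.54498 m, tau=0.95326 0.15122 N·m.
t=0.78000 s (step 39): q=-0.42144 -1.19670 rad, qdot=-0.51812 -0.54383 rad/s, tcp=0.06890 -0.17614 0.54172 m, tau=0.99409 0.14419 N·m.
t=0.84000 s (step 42): q=-0.45148 -1.23073 rad, qdot=-0.48662 -0.59314 rad/s, tcp=0.07774 -0.17742 0.53840 m, tau=1.02627 0.13663 N·m.
t=0.90000 s (step 45): q=-0.48017 -1.26813 rad, qdot=-0.47265 -0.65599 rad/s, tcp=0.08495 -0.17853 0.53504 m, tau=1.05178 0.12811 N·m.
t=0.96000 s (step 48): q=-0.50854 -1.30979 rad, qdot=-0.47593 -0.73532 rad/s, tcp=0.09089 -0.17941 0.53161 m, tau=1.07343 0.11797 N·m.
t=1.02000 s (step 51): q=-0.53760 -1.35671 rad, qdot=-0.49455 -0.82991 rad/s, tcp=0.09588 -0.17995 0.52808 m, tau=1.09883 0.10483 N·m.
t=1.08000 s (step 54): q=-0.56803 -1.40942 rad, qdot=-0.51963 -0.92382 rad/s, tcp=0.10017 -0.17997 0.52444 m, tau=1.14672 0.08569 N·m.
t=1.14000 s (step 57): q=-0.59962 -1.46672 rad, qdot=-0.52882 -0.97551 rad/s, tcp=0.10394 -0.17930 0.52082 m, tau=1.23998 0.05722 N·m.
t=1.20000 s (step 60): q=-0.63063 -1.52474 rad, qdot=-0.49821 -0.94602 rad/s, tcp=0.10719 -0.17788 0.51744 m, tau=1.36098 0.02421 N·m.
t=1.26000 s (step 63): q=-0.65863 -1.57890 rad, qdot=-0.43233 -0.85429 rad/s, tcp=0.10975 -0.17590 0.51457 m, tau=1.45056 0.00164 N·m.
t=1.32000 s (step 66): q=-0.68227 -1.62691 rad, qdot=-0.35625 -0.74763 rad/s, tcp=0.11144 -0.17361 0.51230 m, tau=1.48561 -0.00380 N·m.
t=1.38000 s (step 69): q=-0.70151 -1.66877 rad, qdot=-0.28735 -0.65045 rad/s, tcp=0.11229 -0.17120 0.51058 m, tau=1.48470 0.00211 N·m.
t=1.44000 s (step 72): q=-0.71700 -1.70521 rad, qdot=-0.23114 -0.56727 rad/s, tcp=0.11244 -0.16881 0.50931 m, tau=1.46971 0.01209 N·m.
t=1.50000 s (step 75): q=-0.72949 -1.73706 rad, qdot=-0.18719 -0.49649 rad/s, tcp=0.11211 -0.16649 0.50837 m, tau=1.45268 0.02210 N·m.
t=1.56000 s (step 78): q=-0.73966 -1.76497 rad, qdot=-0.15330 -0.43580 rad/s, tcp=0.11148 -0.16428 0.50767 m, tau=1.43816 0.03066 N·m.
t=1.62000 s (step 81): q=-0.74803 -1.78950 rad, qdot=-0.12711 -0.38330 rad/s, tcp=0.11069 -0.16221 0.50715 m, tau=1.42715 0.03752 N·m.
t=1.68000 s (step 84): q=-0.75502 -1.81108 rad, qdot=-0.10668 -0.33757 rad/s, tcp=0.10984 -0.16029 0.50675 m, tau=1.41929 0.04291 N·m.
t=1.74000 s (step 87): q=-0.76092 -1.83011 rad, qdot=-0.09053 -0.29756 rad/s, tcp=0.10899 -0.15852 0.50645 m, tau=1.41391 0.04712 N·m.
t=1.76000 s (step 88): q=-0.76268 -1.83593 rad, qdot=-0.08589 -0.28535 rad/s, tcp=0.10872 -0.15796 0.50636 m.
final q (rad): -0.76268 -1.83593


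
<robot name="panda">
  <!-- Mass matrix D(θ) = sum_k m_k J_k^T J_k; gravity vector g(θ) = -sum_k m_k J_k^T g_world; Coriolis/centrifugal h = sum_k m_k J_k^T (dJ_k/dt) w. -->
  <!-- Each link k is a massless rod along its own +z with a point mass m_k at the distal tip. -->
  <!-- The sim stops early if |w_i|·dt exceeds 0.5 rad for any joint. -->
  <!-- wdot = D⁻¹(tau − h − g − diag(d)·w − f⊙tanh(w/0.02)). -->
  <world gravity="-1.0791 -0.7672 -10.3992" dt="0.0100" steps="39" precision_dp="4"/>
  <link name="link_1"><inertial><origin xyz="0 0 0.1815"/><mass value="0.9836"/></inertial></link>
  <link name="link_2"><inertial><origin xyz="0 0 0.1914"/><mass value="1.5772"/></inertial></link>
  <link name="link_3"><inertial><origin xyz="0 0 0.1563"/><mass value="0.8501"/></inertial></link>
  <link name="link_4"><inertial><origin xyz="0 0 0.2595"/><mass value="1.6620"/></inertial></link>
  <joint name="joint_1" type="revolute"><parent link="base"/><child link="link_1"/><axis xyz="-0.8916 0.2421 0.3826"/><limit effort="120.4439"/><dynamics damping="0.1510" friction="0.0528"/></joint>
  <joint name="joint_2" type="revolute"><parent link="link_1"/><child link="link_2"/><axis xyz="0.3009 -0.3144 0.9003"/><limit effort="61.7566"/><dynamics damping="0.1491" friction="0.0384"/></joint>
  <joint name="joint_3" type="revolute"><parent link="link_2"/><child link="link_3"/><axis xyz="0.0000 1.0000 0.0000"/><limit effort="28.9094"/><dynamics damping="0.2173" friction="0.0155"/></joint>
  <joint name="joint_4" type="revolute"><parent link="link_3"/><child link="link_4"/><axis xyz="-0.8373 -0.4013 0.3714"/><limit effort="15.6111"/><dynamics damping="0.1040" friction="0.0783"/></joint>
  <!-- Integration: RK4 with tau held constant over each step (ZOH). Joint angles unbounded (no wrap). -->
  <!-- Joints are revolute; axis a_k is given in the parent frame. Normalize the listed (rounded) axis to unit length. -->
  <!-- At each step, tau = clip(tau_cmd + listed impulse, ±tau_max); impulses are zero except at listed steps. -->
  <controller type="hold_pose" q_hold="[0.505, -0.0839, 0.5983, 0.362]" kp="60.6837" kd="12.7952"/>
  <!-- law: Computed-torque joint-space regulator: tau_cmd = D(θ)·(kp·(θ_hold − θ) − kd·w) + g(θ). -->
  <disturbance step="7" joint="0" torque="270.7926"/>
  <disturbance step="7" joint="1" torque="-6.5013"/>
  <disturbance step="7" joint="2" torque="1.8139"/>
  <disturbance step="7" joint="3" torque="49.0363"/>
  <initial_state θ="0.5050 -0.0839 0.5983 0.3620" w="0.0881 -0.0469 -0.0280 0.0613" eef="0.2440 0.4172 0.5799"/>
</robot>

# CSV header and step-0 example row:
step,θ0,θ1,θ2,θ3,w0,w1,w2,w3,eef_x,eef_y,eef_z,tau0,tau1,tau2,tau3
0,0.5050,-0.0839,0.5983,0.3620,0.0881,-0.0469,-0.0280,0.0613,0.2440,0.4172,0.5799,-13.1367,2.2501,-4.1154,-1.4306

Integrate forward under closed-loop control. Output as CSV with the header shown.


step,θ0,θ1,θ2,θ3,w0,w1,w2,w3,eef_x,eef_y,eef_z,tau0,tau1,tau2,tau3
1,0.5059,-0.0840,0.5982,0.3623,0.0827,-0.0062,-0.0140,0.0229,0.2439,0.4177,0.5795,-13.0050,2.2459,-4.1118,-1.4011
2,0.5067,-0.0839,0.5981,0.3624,0.0720,-0.0038,-0.0124,0.0154,0.2438,0.4182,0.5792,-12.8799,2.2432,-4.1091,-1.3765
3,0.5074,-0.0838,0.5980,0.3624,0.0615,-0.0045,-0.0115,0.0122,0.2438,0.4187,0.5789,-12.7612,2.2405,-4.1067,-1.3540
4,0.5080,-0.0837,0.5979,0.3624,0.0516,-0.0056,-0.0104,0.0107,0.2437,0.4190,0.5787,-12.6489,2.2375,-4.1043,-1.3333
5,0.5084,-0.0836,0.5979,0.3624,0.0426,-0.0065,-0.0092,0.0099,0.2437,0.4194,0.5785,-12.5430,2.2344,-4.1020,-1.3141
6,0.5089,-0.0835,0.5979,0.3624,0.0345,-0.0071,-0.0079,0.0094,0.2436,0.4196,0.5783,-12.4432,2.2313,-4.0997,-1.2963
7,0.5092,-0.0835,0.5978,0.3624,0.0271,-0.0076,-0.0068,0.0089,0.2436,0.4198,0.5782,120.4439,-4.2732,-2.2836,15.6111
8,0.5170,-0.0786,0.5944,0.3487,1.5301,0.9259,-0.6983,-2.7059,0.2436,0.4227,0.5769,-29.7629,3.1066,-4.3823,-3.5061
9,0.5310,-0.0719,0.5873,0.3251,1.2625,0.4315,-0.7109,-2.0378,0.2434,0.4281,0.5744,-28.4105,3.0881,-4.4388,-3.3617
10,0.5424,-0.0693,0.5804,0.3073,1.0348,0.1147,-0.6684,-1.5147,0.2433,0.4326,0.5722,-27.1225,3.0520,-4.4466,-3.2236
11,0.5518,-0.0691,0.5741,0.2943,0.8436,-0.0530,-0.5868,-1.1175,0.2431,0.4366,0.5703,-25.9001,3.0025,-4.4266,-3.0897
12,0.5595,-0.0698,0.5688,0.2845,0.6856,-0.0925,-0.4744,-0.8280,0.2429,0.4399,0.5686,-24.7425,2.9422,-4.3969,-2.9575
13,0.5656,-0.0708,0.5646,0.2774,0.5479,-0.1043,-0.3702,-0.5921,0.2427,0.4427,0.5671,-23.6486,2.8818,-4.3654,-2.8266
14,0.5705,-0.0718,0.5613,0.2725,0.4277,-0.1004,-0.2763,-0.3989,0.2425,0.4450,0.5658,-22.6172,2.8228,-4.3346,-2.6981
15,0.5742,-0.0727,0.5590,0.2693,0.3227,-0.0884,-0.1936,-0.2402,0.2423,0.4468,0.5647,-21.6466,2.7662,-4.3059,-2.5730
16,0.5770,-0.0735,0.5574,0.2676,0.2309,-0.0732,-0.1218,-0.1096,0.2421,0.4482,0.5638,-20.7352,2.7124,-4.2798,-2.4519
17,0.5789,-0.0742,0.5565,0.2670,0.1524,-0.0510,-0.0594,-0.0097,0.2420,0.4493,0.5631,-19.8810,2.6617,-4.2562,-2.3341
18,0.5801,-0.0745,0.5562,0.2671,0.0935,0.0009,-0.0048,0.0256,0.2419,0.4501,0.5626,-19.0820,2.6157,-4.2364,-2.2104
19,0.5808,-0.0744,0.5563,0.2675,0.0420,0.0083,0.0175,0.0475,0.2418,0.4506,0.5623,-18.3362,2.5784,-4.2184,-2.0860
20,0.5810,-0.0743,0.5565,0.2681,-0.0025,0.0107,0.0328,0.0624,0.2418,0.4507,0.5621,-17.6445,2.5437,-4.2007,-1.9695
21,0.5808,-0.0742,0.5569,0.2687,-0.0394,0.0156,0.0445,0.0672,0.2418,0.4507,0.5621,-17.0116,2.5115,-4.1844,-1.8613
22,0.5803,-0.0740,0.5574,0.2694,-0.0712,0.0170,0.0525,0.0703,0.2418,0.4505,0.5622,-16.4270,2.4818,-4.1695,-1.7611
23,0.5794,-0.0738,0.5580,0.2701,-0.0986,0.0174,0.0586,0.0723,0.2419,0.4500,0.5624,-15.8865,2.4538,-4.1560,-1.6686
24,0.5783,-0.0737,0.5586,0.2708,-0.1219,0.0175,0.0633,0.0731,0.2419,0.4495,0.5628,-15.3879,2.4277,-4.1436,-1.5835
25,0.5770,-0.0735,0.5592,0.2716,-0.1414,0.0175,0.0669,0.0729,0.2420,0.4488,0.5632,-14.9287,2.4033,-4.1325,-1.5053
26,0.5755,-0.0733,0.5599,0.2723,-0.1576,0.0175,0.0695,0.0720,0.2422,0.4480,0.5637,-14.5070,2.3805,-4.1224,-1.4337
27,0.5738,-0.0731,0.5606,0.2730,-0.1708,0.0175,0.0712,0.0705,0.2423,0.4471,0.5643,-14.1205,2.3593,-4.1133,-1.3684
28,0.5721,-0.0730,0.5613,0.2737,-0.1812,0.0174,0.0723,0.0686,0.2425,0.4461,0.5649,-13.7672,2.3397,-4.1052,-1.3088
29,0.5702,-0.0728,0.5620,0.2744,-0.1892,0.0173,0.0728,0.0664,0.2426,0.4450,0.5655,-13.4451,2.3215,-4.0981,-1.2548
30,0.5683,-0.0726,0.5628,0.2750,-0.1951,0.0172,0.0728,0.0640,0.2428,0.4440,0.5662,-13.1521,2.3047,-4.0918,-1.2059
31,0.5663,-0.0725,0.5635,0.2757,-0.1990,0.0171,0.0724,0.0616,0.2429,0.4428,0.5669,-12.8865,2.2893,-4.0864,-1.1618
32,0.5643,-0.0723,0.5642,0.2763,-0.2012,0.0171,0.0716,0.0591,0.2431,0.4417,0.5677,-12.6463,2.2751,-4.0817,-1.1221
33,0.5623,-0.0721,0.5649,0.2769,-0.2020,0.0170,0.0707,0.0567,0.2433,0.4405,0.5684,-12.4299,2.2620,-4.0778,-1.0866
34,0.5603,-0.0720,0.5656,0.2774,-0.2015,0.0169,0.0695,0.0543,0.2434,0.4394,0.5691,-12.2355,2.2501,-4.0745,-1.0550
35,0.5583,-0.0718,0.5663,0.2779,-0.1998,0.0168,0.0681,0.0521,0.2436,0.4382,0.5699,-12.0617,2.2392,-4.0719,-1.0269
36,0.5563,-0.0717,0.5670,0.2785,-0.1972,0.0167,0.0666,0.0500,0.2438,0.4371,0.5706,-11.9067,2.2293,-4.0698,-1.0021
37,0.5544,-0.0715,0.5676,0.2789,-0.1937,0.0166,0.0651,0.0481,0.2439,0.4359,0.5713,-11.7693,2.2203,-4.0683,-0.9804
38,0.5524,-0.0713,0.5683,0.2794,-0.1896,0.0165,0.0634,0.0464,0.2441,0.4348,0.5720,-11.6480,2.2121,-4.0673,-0.9614
39,0.5506,-0.0712,0.5689,0.2799,-0.1849,0.0164,0.0618,0.0448,0.2442,0.4337,0.5727,,,,


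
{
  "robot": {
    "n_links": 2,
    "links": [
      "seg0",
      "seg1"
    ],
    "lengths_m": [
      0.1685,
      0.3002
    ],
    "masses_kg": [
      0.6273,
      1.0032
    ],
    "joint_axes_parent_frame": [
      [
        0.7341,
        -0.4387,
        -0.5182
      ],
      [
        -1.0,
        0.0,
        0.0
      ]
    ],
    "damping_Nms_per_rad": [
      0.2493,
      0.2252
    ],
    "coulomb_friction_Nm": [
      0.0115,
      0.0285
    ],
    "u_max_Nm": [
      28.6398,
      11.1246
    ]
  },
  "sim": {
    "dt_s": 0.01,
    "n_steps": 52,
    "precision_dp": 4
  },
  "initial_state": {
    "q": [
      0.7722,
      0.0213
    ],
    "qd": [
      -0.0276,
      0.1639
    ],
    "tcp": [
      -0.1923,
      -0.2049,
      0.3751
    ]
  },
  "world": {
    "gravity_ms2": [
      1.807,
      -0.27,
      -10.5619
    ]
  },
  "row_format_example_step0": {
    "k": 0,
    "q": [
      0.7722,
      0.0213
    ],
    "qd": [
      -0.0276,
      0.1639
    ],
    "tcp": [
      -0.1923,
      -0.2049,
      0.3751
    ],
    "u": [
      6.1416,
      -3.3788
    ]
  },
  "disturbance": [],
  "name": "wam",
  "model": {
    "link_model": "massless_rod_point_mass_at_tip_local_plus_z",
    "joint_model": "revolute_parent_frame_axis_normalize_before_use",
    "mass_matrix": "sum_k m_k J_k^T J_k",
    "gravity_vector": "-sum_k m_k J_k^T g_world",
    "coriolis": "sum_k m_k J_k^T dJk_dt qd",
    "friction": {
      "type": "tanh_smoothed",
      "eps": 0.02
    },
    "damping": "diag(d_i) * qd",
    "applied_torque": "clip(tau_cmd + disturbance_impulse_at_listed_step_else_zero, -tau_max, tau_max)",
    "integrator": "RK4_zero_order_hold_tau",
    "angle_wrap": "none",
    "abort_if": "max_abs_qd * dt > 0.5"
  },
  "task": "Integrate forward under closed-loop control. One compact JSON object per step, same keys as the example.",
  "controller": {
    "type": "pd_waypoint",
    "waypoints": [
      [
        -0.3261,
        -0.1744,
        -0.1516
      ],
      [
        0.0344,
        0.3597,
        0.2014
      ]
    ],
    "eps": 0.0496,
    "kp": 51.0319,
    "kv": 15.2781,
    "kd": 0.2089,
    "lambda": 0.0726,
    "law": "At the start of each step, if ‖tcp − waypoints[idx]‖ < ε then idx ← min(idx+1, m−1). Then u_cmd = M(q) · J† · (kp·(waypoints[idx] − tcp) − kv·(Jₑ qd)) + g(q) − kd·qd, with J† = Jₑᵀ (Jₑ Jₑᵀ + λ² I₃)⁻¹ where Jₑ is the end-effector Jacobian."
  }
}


{"k":1,"q":[0.7744,0.023],"qd":[0.473,0.1692],"tcp":[-0.1928,-0.2049,0.3749],"u":[4.7635,-2.599]}
{"k":2,"q":[0.7811,0.0245],"qd":[0.8634,0.1329],"tcp":[-0.1944,-0.2057,0.3735],"u":[3.6037,-1.9225]}
{"k":3,"q":[0.7913,0.0255],"qd":[1.1667,0.0692],"tcp":[-0.1971,-0.2072,0.3713],"u":[2.6235,-1.3351]}
{"k":4,"q":[0.8042,0.0259],"qd":[1.4026,-0.0086],"tcp":[-0.2005,-0.2093,0.3683],"u":[1.7913,-0.8261]}
{"k":5,"q":[0.8191,0.0254],"qd":[1.5919,-0.082],"tcp":[-0.2046,-0.2119,0.3645],"u":[1.0809,-0.3914]}
{"k":6,"q":[0.8358,0.0242],"qd":[1.7349,-0.1639],"tcp":[-0.2092,-0.2148,0.3602],"u":[0.4722,-0.0112]}
{"k":7,"q":[0.8537,0.0221],"qd":[1.8406,-0.2503],"tcp":[-0.2142,-0.218,0.3553],"u":[-0.0524,0.3226]}
{"k":8,"q":[0.8724,0.0192],"qd":[1.9169,-0.3373],"tcp":[-0.2195,-0.2214,0.35],"u":[-0.5074,0.6163]}
{"k":9,"q":[0.8919,0.0154],"qd":[1.9699,-0.4224],"tcp":[-0.225,-0.2249,0.3442],"u":[-0.9047,0.8756]}
{"k":10,"q":[0.9117,0.0108],"qd":[2.0043,-0.5041],"tcp":[-0.2308,-0.2285,0.338],"u":[-1.2539,1.1054]}
{"k":11,"q":[0.9319,0.0053],"qd":[2.0238,-0.5814],"tcp":[-0.2366,-0.2321,0.3314],"u":[-1.5629,1.3099]}
{"k":12,"q":[0.9522,-0.0008],"qd":[2.0314,-0.6538],"tcp":[-0.2425,-0.2357,0.3245],"u":[-1.8381,1.4927]}
{"k":13,"q":[0.9725,-0.0077],"qd":[2.0294,-0.7212],"tcp":[-0.2484,-0.2393,0.3173],"u":[-2.0849,1.657]}
{"k":14,"q":[0.9927,-0.0152],"qd":[2.0198,-0.7834],"tcp":[-0.2544,-0.2427,0.3099],"u":[-2.3076,1.8053]}
{"k":15,"q":[1.0128,-0.0234],"qd":[2.0039,-0.8406],"tcp":[-0.2603,-0.2461,0.3022],"u":[-2.5097,1.9399]}
{"k":16,"q":[1.0328,-0.032],"qd":[1.983,-0.893],"tcp":[-0.2662,-0.2493,0.2943],"u":[-2.6939,2.0625]}
{"k":17,"q":[1.0525,-0.0412],"qd":[1.958,-0.9407],"tcp":[-0.272,-0.2523,0.2863],"u":[-2.8628,2.1748]}
{"k":18,"q":[1.0719,-0.0508],"qd":[1.9298,-0.984],"tcp":[-0.2777,-0.2552,0.278],"u":[-3.0182,2.2781]}
{"k":19,"q":[1.091,-0.0608],"qd":[1.8989,-1.023],"tcp":[-0.2833,-0.2579,0.2697],"u":[-3.1617,2.3733]}
{"k":20,"q":[1.1099,-0.0713],"qd":[1.866,-1.0581],"tcp":[-0.2888,-0.2604,0.2612],"u":[-3.2946,2.4615]}
{"k":21,"q":[1.1283,-0.082],"qd":[1.8314,-1.0894],"tcp":[-0.2942,-0.2627,0.2526],"u":[-3.4179,2.5433]}
{"k":22,"q":[1.1465,-0.093],"qd":[1.7956,-1.117],"tcp":[-0.2994,-0.2648,0.2439],"u":[-3.5325,2.6193]}
{"k":23,"q":[1.1642,-0.1043],"qd":[1.7588,-1.1413],"tcp":[-0.3044,-0.2667,0.2352],"u":[-3.6392,2.6901]}
{"k":24,"q":[1.1816,-0.1158],"qd":[1.7213,-1.1623],"tcp":[-0.3093,-0.2685,0.2264],"u":[-3.7385,2.7561]}
{"k":25,"q":[1.1987,-0.1275],"qd":[1.6834,-1.1803],"tcp":[-0.3141,-0.27,0.2176],"u":[-3.831,2.8176]}
{"k":26,"q":[1.2153,-0.1394],"qd":[1.6451,-1.1954],"tcp":[-0.3186,-0.2713,0.2088],"u":[-3.9171,2.875]}
{"k":27,"q":[1.2316,-0.1514],"qd":[1.6067,-1.2077],"tcp":[-0.323,-0.2724,0.2],"u":[-3.9971,2.9284]}
{"k":28,"q":[1.2474,-0.1636],"qd":[1.5683,-1.2175],"tcp":[-0.3272,-0.2733,0.1912],"u":[-4.0715,2.9782]}
{"k":29,"q":[1.2629,-0.1758],"qd":[1.53,-1.2248],"tcp":[-0.3312,-0.2741,0.1824],"u":[-4.1403,3.0244]}
{"k":30,"q":[1.278,-0.1881],"qd":[1.4918,-1.2298],"tcp":[-0.3351,-0.2747,0.1738],"u":[-4.204,3.0673]}
{"k":31,"q":[1.2928,-0.2004],"qd":[1.454,-1.2326],"tcp":[-0.3387,-0.2751,0.1651],"u":[-4.2628,3.107]}
{"k":32,"q":[1.3071,-0.2127],"qd":[1.4164,-1.2334],"tcp":[-0.3422,-0.2753,0.1566],"u":[-4.3167,3.1436]}
{"k":33,"q":[1.3211,-0.225],"qd":[1.3792,-1.2323],"tcp":[-0.3455,-0.2754,0.1481],"u":[-4.3662,3.1773]}
{"k":34,"q":[1.3347,-0.2373],"qd":[1.3425,-1.2294],"tcp":[-0.3486,-0.2753,0.1397],"u":[-4.4112,3.2082]}
{"k":35,"q":[1.3479,-0.2496],"qd":[1.3062,-1.2248],"tcp":[-0.3516,-0.2751,0.1314],"u":[-4.4521,3.2364]}
{"k":36,"q":[1.3608,-0.2618],"qd":[1.2704,-1.2187],"tcp":[-0.3544,-0.2747,0.1233],"u":[-4.489,3.2619]}
{"k":37,"q":[1.3733,-0.274],"qd":[1.2352,-1.2112],"tcp":[-0.357,-0.2742,0.1152],"u":[-4.522,3.285]}
{"k":38,"q":[1.3855,-0.286],"qd":[1.2005,-1.2023],"tcp":[-0.3594,-0.2736,0.1073],"u":[-4.5514,3.3057]}
{"k":39,"q":[1.3973,-0.298],"qd":[1.1663,-1.1923],"tcp":[-0.3617,-0.2729,0.0995],"u":[-4.5772,3.324]}
{"k":40,"q":[1.4088,-0.3099],"qd":[1.1327,-1.1811],"tcp":[-0.3638,-0.2721,0.0918],"u":[-4.5998,3.3402]}
{"k":41,"q":[1.42,-0.3216],"qd":[1.0998,-1.169],"tcp":[-0.3658,-0.2712,0.0843],"u":[-4.6191,3.3543]}
{"k":42,"q":[1.4308,-0.3332],"qd":[1.0674,-1.1559],"tcp":[-0.3677,-0.2702,0.077],"u":[-4.6354,3.3664]}
{"k":43,"q":[1.4413,-0.3447],"qd":[1.0356,-1.142],"tcp":[-0.3693,-0.2691,0.0698],"u":[-4.6489,3.3766]}
{"k":44,"q":[1.4515,-0.3561],"qd":[1.0044,-1.1275],"tcp":[-0.3709,-0.268,0.0627],"u":[-4.6597,3.3849]}
{"k":45,"q":[1.4614,-0.3673],"qd":[0.9739,-1.1122],"tcp":[-0.3723,-0.2668,0.0558],"u":[-4.6679,3.3916]}
{"k":46,"q":[1.471,-0.3783],"qd":[0.944,-1.0964],"tcp":[-0.3736,-0.2655,0.0491],"u":[-4.6738,3.3967]}
{"k":47,"q":[1.4803,-0.3892],"qd":[0.9146,-1.0802],"tcp":[-0.3748,-0.2642,0.0425],"u":[-4.6774,3.4002]}
{"k":48,"q":[1.4893,-0.3999],"qd":[0.8859,-1.0635],"tcp":[-0.3759,-0.2629,0.0361],"u":[-4.6789,3.4023]}
{"k":49,"q":[1.498,-0.4105],"qd":[0.8579,-1.0464],"tcp":[-0.3769,-0.2615,0.0298],"u":[-4.6785,3.4031]}
{"k":50,"q":[1.5065,-0.4209],"qd":[0.8304,-1.0291],"tcp":[-0.3777,-0.26,0.0237],"u":[-4.6762,3.4026]}
{"k":51,"q":[1.5147,-0.4311],"qd":[0.8036,-1.0115],"tcp":[-0.3785,-0.2586,0.0178],"u":[-4.6723,3.4009]}
{"k":52,"q":[1.5226,-0.4411],"qd":[0.7774,-0.9938],"tcp":[-0.3792,-0.2571,0.012]}


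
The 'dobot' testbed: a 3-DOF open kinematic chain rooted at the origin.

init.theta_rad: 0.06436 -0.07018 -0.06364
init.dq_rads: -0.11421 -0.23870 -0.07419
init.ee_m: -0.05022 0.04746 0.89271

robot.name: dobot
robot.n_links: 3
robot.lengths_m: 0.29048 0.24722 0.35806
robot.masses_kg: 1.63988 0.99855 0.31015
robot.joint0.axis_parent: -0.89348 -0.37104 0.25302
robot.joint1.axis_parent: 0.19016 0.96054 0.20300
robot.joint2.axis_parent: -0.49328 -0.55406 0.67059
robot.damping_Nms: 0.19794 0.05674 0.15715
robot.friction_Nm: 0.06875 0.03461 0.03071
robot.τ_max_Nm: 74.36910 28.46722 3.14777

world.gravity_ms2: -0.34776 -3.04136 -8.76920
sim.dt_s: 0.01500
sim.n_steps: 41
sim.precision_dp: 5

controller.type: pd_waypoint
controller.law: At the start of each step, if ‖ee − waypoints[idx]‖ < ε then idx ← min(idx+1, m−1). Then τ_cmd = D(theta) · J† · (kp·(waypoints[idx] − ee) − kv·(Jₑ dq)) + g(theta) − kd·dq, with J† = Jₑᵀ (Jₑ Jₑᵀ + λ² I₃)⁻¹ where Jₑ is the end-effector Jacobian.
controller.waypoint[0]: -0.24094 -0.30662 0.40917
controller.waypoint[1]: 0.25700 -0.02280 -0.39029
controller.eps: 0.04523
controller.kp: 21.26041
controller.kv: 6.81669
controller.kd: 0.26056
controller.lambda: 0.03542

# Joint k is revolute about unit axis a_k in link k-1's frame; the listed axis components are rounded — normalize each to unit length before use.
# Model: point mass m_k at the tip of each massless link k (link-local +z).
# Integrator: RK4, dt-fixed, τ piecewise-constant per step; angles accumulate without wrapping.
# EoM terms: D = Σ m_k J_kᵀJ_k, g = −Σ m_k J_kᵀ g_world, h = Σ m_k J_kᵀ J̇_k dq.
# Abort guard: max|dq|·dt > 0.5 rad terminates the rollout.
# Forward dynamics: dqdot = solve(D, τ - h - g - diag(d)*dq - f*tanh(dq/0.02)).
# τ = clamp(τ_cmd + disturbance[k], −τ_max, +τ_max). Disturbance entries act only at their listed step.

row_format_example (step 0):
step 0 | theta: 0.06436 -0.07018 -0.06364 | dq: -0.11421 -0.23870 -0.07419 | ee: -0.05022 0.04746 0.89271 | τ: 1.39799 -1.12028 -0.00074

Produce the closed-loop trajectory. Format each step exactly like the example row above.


step 1 | theta: 0.06224 -0.07566 -0.06733 | dq: -0.16859 -0.48909 -0.40551 | ee: -0.05198 0.04572 0.89264 | τ: 1.89650 -1.00349 0.08814
step 2 | theta: 0.05938 -0.08441 -0.07464 | dq: -0.21377 -0.67748 -0.56295 | ee: -0.05471 0.04309 0.89250 | τ: 2.42555 -0.92243 0.11860
step 3 | theta: 0.05595 -0.09574 -0.08392 | dq: -0.24338 -0.83220 -0.67088 | ee: -0.05838 0.03993 0.89225 | τ: 2.94479 -0.85801 0.13076
step 4 | theta: 0.05221 -0.10921 -0.09474 | dq: -0.25629 -0.96387 -0.76856 | ee: -0.06292 0.03649 0.89188 | τ: 3.44950 -0.80478 0.13718
step 5 | theta: 0.04840 -0.12452 -0.10704 | dq: -0.25255 -1.07725 -0.86919 | ee: -0.06825 0.03292 0.89135 | τ: 3.94479 -0.76129 0.14196
step 6 | theta: 0.04476 -0.14141 -0.12091 | dq: -0.23226 -1.17503 -0.97800 | ee: -0.07429 0.02939 0.89064 | τ: 4.43742 -0.72708 0.14653
step 7 | theta: 0.04156 -0.15966 -0.13650 | dq: -0.19527 -1.25889 -1.09770 | ee: -0.08099 0.02601 0.88973 | τ: 4.93289 -0.70158 0.15148
step 8 | theta: 0.03904 -0.17908 -0.15398 | dq: -0.14109 -1.32991 -1.23008 | ee: -0.08829 0.02293 0.88859 | τ: 5.43374 -0.68366 0.15700
step 9 | theta: 0.03746 -0.19946 -0.17355 | dq: -0.06901 -1.38860 -1.37629 | ee: -0.09614 0.02026 0.88721 | τ: 5.93778 -0.67118 0.16309
step 10 | theta: 0.03711 -0.22064 -0.19542 | dq: 0.02069 -1.43551 -1.53434 | ee: -0.10451 0.01813 0.88556 | τ: 6.43748 -0.65998 0.16887
step 11 | theta: 0.03821 -0.24245 -0.21969 | dq: 0.12580 -1.47192 -1.69892 | ee: -0.11338 0.01666 0.88362 | τ: 6.91526 -0.64229 0.17277
step 12 | theta: 0.04103 -0.26470 -0.24655 | dq: 0.25099 -1.49481 -1.87861 | ee: -0.12271 0.01593 0.88136 | τ: 7.33905 -0.61366 0.17688
step 13 | theta: 0.04588 -0.28718 -0.27616 | dq: 0.39570 -1.50243 -2.06674 | ee: -0.13248 0.01608 0.87876 | τ: 7.67309 -0.56596 0.17911
step 14 | theta: 0.05303 -0.30965 -0.30860 | dq: 0.55821 -1.49331 -2.25611 | ee: -0.14265 0.01721 0.87578 | τ: 7.87386 -0.49010 0.17751
step 15 | theta: 0.06272 -0.33185 -0.34383 | dq: 0.73540 -1.46639 -2.43819 | ee: -0.15317 0.01942 0.87240 | τ: 7.89738 -0.37809 0.17012
step 16 | theta: 0.07515 -0.35352 -0.38165 | dq: 0.92255 -1.42135 -2.60350 | ee: -0.16402 0.02278 0.86858 | τ: 7.70936 -0.22526 0.15513
step 17 | theta: 0.09041 -0.37437 -0.42175 | dq: 1.11353 -1.35900 -2.74284 | ee: -0.17513 0.02735 0.86430 | τ: 7.29545 -0.03214 0.13120
step 18 | theta: 0.10851 -0.39418 -0.46367 | dq: 1.30145 -1.28149 -2.84901 | ee: -0.18644 0.03313 0.85953 | τ: 6.66691 0.19508 0.09787
step 19 | theta: 0.12936 -0.41273 -0.50690 | dq: 1.47951 -1.19216 -2.91816 | ee: -0.19789 0.04010 0.85426 | τ: 5.85892 0.44568 0.05578
step 20 | theta: 0.15275 -0.42988 -0.55089 | dq: 1.64183 -1.09514 -2.95045 | ee: -0.20941 0.04818 0.84848 | τ: 4.92219 0.70688 0.00662
step 21 | theta: 0.17843 -0.44556 -0.59509 | dq: 1.78411 -0.99475 -2.94960 | ee: -0.22094 0.05725 0.84220 | τ: 3.91189 0.96644 -0.04717
step 22 | theta: 0.20608 -0.45973 -0.63907 | dq: 1.90381 -0.89495 -2.92168 | ee: -0.23239 0.06718 0.83542 | τ: 2.87812 1.21455 -0.10286
step 23 | theta: 0.23534 -0.47243 -0.68248 | dq: 2.00004 -0.79903 -2.87376 | ee: -0.24372 0.07778 0.82817 | τ: 1.86050 1.44456 -0.15783
step 24 | theta: 0.26587 -0.48374 -0.72507 | dq: 2.07320 -0.70942 -2.81267 | ee: -0.25488 0.08888 0.82046 | τ: 0.88669 1.65290 -0.20991
step 25 | theta: 0.29734 -0.49377 -0.76668 | dq: 2.12461 -0.62772 -2.74430 | ee: -0.26580 0.10030 0.81235 | τ: -0.02645 1.83847 -0.25752
step 26 | theta: 0.32943 -0.50263 -0.80725 | dq: 2.15612 -0.55486 -2.67322 | ee: -0.27647 0.11185 0.80384 | τ: -0.87051 2.00185 -0.29963
step 27 | theta: 0.36185 -0.51048 -0.84676 | dq: 2.16985 -0.49117 -2.60270 | ee: -0.28685 0.12337 0.79500 | τ: -1.64307 2.14468 -0.33572
step 28 | theta: 0.39437 -0.51744 -0.88523 | dq: 2.16797 -0.43663 -2.53487 | ee: -0.29692 0.13472 0.78586 | τ: -2.34555 2.26911 -0.36567
step 29 | theta: 0.42676 -0.52364 -0.92271 | dq: 2.15258 -0.39088 -2.47098 | ee: -0.30666 0.14577 0.77646 | τ: -2.98163 2.37745 -0.38963
step 30 | theta: 0.45883 -0.52922 -0.95927 | dq: 2.12566 -0.35343 -2.41159 | ee: -0.31608 0.15641 0.76684 | τ: -3.55615 2.47196 -0.40794
step 31 | theta: 0.49042 -0.53430 -0.99497 | dq: 2.08899 -0.32362 -2.35681 | ee: -0.32516 0.16653 0.75706 | τ: -4.07439 2.55470 -0.42102
step 32 | theta: 0.52140 -0.53899 -1.02989 | dq: 2.04416 -0.30078 -2.30647 | ee: -0.33390 0.17608 0.74715 | τ: -4.54162 2.62752 -0.42934
step 33 | theta: 0.55166 -0.54338 -1.06409 | dq: 1.99257 -0.28420 -2.26021 | ee: -0.34231 0.18499 0.73717 | τ: -4.96285 2.69198 -0.43340
step 34 | theta: 0.58110 -0.54756 -1.09762 | dq: 1.93545 -0.27315 -2.21759 | ee: -0.35039 0.19321 0.72714 | τ: -5.34270 2.74944 -0.43365
step 35 | theta: 0.60966 -0.55162 -1.13054 | dq: 1.87384 -0.26695 -2.17813 | ee: -0.35813 0.20072 0.71712 | τ: -5.68537 2.80099 -0.43053
step 36 | theta: 0.63726 -0.55561 -1.16289 | dq: 1.80864 -0.26497 -2.14135 | ee: -0.36556 0.20750 0.70713 | τ: -5.99460 2.84755 -0.42444
step 37 | theta: 0.66386 -0.55960 -1.19470 | dq: 1.74061 -0.26658 -2.10683 | ee: -0.37267 0.21352 0.69722 | τ: -6.27370 2.88987 -0.41574
step 38 | theta: 0.68943 -0.56364 -1.22601 | dq: 1.67039 -0.27123 -2.07414 | ee: -0.37946 0.21880 0.68742 | τ: -6.52560 2.92855 -0.40475
step 39 | theta: 0.71394 -0.56776 -1.25685 | dq: 1.59852 -0.27841 -2.04293 | ee: -0.38595 0.22333 0.67775 | τ: -6.75287 2.96408 -0.39175
step 40 | theta: 0.73735 -0.57201 -1.28722 | dq: 1.52544 -0.28766 -2.01286 | ee: -0.39214 0.22712 0.66825 | τ: -6.95775 2.99686 -0.37699
step 41 | theta: 0.75967 -0.57642 -1.31716 | dq: 1.45151 -0.29857 -1.98367 | ee: -0.39803 0.23019 0.65893


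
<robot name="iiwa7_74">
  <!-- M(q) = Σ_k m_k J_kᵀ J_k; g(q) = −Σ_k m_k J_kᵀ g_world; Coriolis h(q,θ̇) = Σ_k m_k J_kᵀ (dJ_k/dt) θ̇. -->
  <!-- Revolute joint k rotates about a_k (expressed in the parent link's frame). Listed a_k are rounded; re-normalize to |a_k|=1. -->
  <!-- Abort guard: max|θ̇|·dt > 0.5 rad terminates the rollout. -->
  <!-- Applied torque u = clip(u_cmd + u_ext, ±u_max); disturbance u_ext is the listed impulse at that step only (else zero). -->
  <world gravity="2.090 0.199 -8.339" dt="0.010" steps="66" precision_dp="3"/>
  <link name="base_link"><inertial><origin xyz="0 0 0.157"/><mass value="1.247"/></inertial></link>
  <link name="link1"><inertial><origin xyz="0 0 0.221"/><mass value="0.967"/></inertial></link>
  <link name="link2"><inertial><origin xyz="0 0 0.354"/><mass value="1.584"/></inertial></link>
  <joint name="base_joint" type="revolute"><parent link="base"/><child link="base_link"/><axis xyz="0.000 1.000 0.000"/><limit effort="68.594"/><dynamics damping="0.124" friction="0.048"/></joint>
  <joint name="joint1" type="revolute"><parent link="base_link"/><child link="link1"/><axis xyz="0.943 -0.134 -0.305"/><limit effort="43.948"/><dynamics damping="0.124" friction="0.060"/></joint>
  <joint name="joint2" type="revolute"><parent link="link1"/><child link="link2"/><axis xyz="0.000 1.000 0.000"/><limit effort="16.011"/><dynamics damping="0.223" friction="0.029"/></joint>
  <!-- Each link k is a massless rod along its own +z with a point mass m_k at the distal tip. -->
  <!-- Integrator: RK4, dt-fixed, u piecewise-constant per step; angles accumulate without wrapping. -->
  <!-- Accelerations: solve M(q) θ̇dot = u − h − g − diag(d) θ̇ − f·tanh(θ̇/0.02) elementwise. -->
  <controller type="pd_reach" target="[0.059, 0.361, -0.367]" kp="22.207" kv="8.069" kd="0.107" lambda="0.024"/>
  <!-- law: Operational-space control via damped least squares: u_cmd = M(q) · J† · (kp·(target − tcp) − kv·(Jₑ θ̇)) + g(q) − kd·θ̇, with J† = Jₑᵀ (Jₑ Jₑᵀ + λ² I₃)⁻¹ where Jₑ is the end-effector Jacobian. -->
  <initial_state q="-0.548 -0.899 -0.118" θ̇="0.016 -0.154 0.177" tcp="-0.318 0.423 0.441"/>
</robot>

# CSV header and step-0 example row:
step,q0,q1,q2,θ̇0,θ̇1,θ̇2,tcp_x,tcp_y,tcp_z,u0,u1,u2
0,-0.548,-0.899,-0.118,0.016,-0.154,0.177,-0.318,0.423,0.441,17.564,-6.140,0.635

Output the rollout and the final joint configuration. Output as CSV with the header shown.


step,q0,q1,q2,θ̇0,θ̇1,θ̇2,tcp_x,tcp_y,tcp_z,u0,u1,u2
1,-0.540,-0.904,-0.128,1.487,-0.930,-2.088,-0.317,0.424,0.440,17.237,-5.079,0.854
2,-0.519,-0.917,-0.158,2.816,-1.684,-4.040,-0.316,0.426,0.438,16.224,-4.148,0.957
3,-0.485,-0.938,-0.207,3.978,-2.454,-5.616,-0.313,0.427,0.435,13.676,-3.286,0.944
4,-0.441,-0.966,-0.268,4.878,-3.220,-6.655,-0.310,0.428,0.430,10.235,-2.481,0.832
5,-0.389,-1.002,-0.337,5.477,-3.949,-7.109,-0.306,0.428,0.424,6.952,-1.760,0.655
6,-0.332,-1.045,-0.408,5.830,-4.629,-7.085,-0.300,0.428,0.418,4.306,-1.143,0.448
7,-0.273,-1.094,-0.478,6.028,-5.260,-6.737,-0.294,0.427,0.410,2.322,-0.638,0.232
8,-0.212,-1.150,-0.542,6.148,-5.852,-6.189,-0.287,0.427,0.402,0.868,-0.239,0.016
9,-0.150,-1.211,-0.601,6.245,-6.409,-5.521,-0.279,0.426,0.394,-0.190,0.060,-0.200
10,-0.087,-1.278,-0.652,6.355,-6.932,-4.778,-0.271,0.425,0.385,-0.957,0.266,-0.416
11,-0.023,-1.349,-0.696,6.502,-7.418,-3.978,-0.262,0.424,0.376,-1.505,0.387,-0.635
12,0.043,-1.426,-0.732,6.703,-7.858,-3.126,-0.254,0.423,0.366,-1.881,0.429,-0.859
13,0.111,-1.506,-0.758,6.970,-8.239,-2.215,-0.245,0.423,0.357,-2.114,0.401,-1.087
14,0.182,-1.590,-0.776,7.314,-8.541,-1.235,-0.236,0.423,0.347,-2.216,0.312,-1.320
15,0.258,-1.677,-0.783,7.739,-8.741,-0.171,-0.228,0.423,0.337,-2.192,0.177,-1.554
16,0.337,-1.765,-0.779,8.242,-8.803,0.989,-0.220,0.424,0.327,-2.035,0.013,-1.784
17,0.423,-1.852,-0.763,8.804,-8.685,2.249,-0.212,0.425,0.317,-1.740,-0.151,-2.010
18,0.514,-1.938,-0.734,9.378,-8.336,3.587,-0.205,0.426,0.307,-1.309,-0.279,-2.228
19,0.610,-2.018,-0.691,9.891,-7.724,4.939,-0.199,0.427,0.297,-0.770,-0.338,-2.430
20,0.711,-2.092,-0.635,10.257,-6.857,6.194,-0.194,0.429,0.287,-0.198,-0.309,-2.603
21,0.815,-2.155,-0.568,10.409,-5.804,7.228,-0.190,0.430,0.276,0.302,-0.221,-2.734
22,0.919,-2.208,-0.492,10.336,-4.678,7.952,-0.186,0.432,0.266,0.639,-0.142,-2.812
23,1.021,-2.249,-0.410,10.076,-3.591,8.350,-0.183,0.433,0.256,0.782,-0.143,-2.836
24,1.120,-2.280,-0.325,9.693,-2.613,8.465,-0.180,0.433,0.246,0.764,-0.264,-2.814
25,1.215,-2.302,-0.241,9.248,-1.775,8.365,-0.177,0.434,0.236,0.648,-0.506,-2.757
26,1.305,-2.316,-0.159,8.788,-1.073,8.123,-0.174,0.434,0.227,0.490,-0.846,-2.675
27,1.390,-2.323,-0.079,8.344,-0.491,7.794,-0.171,0.434,0.217,0.332,-1.254,-2.579
28,1.472,-2.326,-0.003,7.934,-0.008,7.421,-0.168,0.434,0.208,0.196,-1.704,-2.473
29,1.549,-2.324,0.069,7.571,0.393,7.033,-0.164,0.435,0.198,0.095,-2.165,-2.361
30,1.623,-2.318,0.138,7.255,0.734,6.645,-0.161,0.435,0.189,0.034,-2.628,-2.244
31,1.695,-2.309,0.202,6.988,1.027,6.267,-0.157,0.436,0.180,0.014,-3.085,-2.123
32,1.763,-2.298,0.263,6.768,1.284,5.903,-0.153,0.436,0.170,0.035,-3.525,-1.997
33,1.830,-2.284,0.321,6.596,1.513,5.555,-0.150,0.437,0.161,0.096,-3.943,-1.865
34,1.895,-2.268,0.374,6.471,1.722,5.223,-0.146,0.438,0.152,0.200,-4.332,-1.724
35,1.960,-2.249,0.425,6.394,1.916,4.905,-0.142,0.440,0.143,0.348,-4.689,-1.574
36,2.024,-2.229,0.473,6.365,2.099,4.599,-0.138,0.441,0.133,0.546,-5.008,-1.412
37,2.087,-2.207,0.517,6.388,2.275,4.303,-0.134,0.443,0.124,0.799,-5.283,-1.235
38,2.152,-2.184,0.559,6.465,2.448,4.012,-0.131,0.445,0.115,1.116,-5.509,-1.043
39,2.217,-2.158,0.598,6.602,2.620,3.724,-0.127,0.447,0.105,1.504,-5.682,-0.831
40,2.284,-2.131,0.633,6.805,2.795,3.431,-0.124,0.450,0.096,1.961,-5.802,-0.596
41,2.354,-2.103,0.666,7.077,2.973,3.127,-0.120,0.452,0.087,2.455,-5.891,-0.336
42,2.426,-2.072,0.696,7.414,3.156,2.799,-0.117,0.455,0.077,2.857,-6.023,-0.045
43,2.502,-2.039,0.722,7.780,3.334,2.426,-0.114,0.459,0.068,2.804,-6.411,0.281
44,2.581,-2.005,0.744,8.066,3.483,1.979,-0.112,0.463,0.059,1.603,-7.452,0.645
45,2.662,-1.970,0.761,8.028,3.542,1.426,-0.110,0.467,0.049,-1.189,-9.384,1.035
46,2.739,-1.935,0.772,7.369,3.437,0.783,-0.109,0.472,0.040,-4.468,-11.542,1.420
47,2.806,-1.902,0.777,6.056,3.154,0.155,-0.107,0.478,0.031,-6.561,-12.945,1.752
48,2.858,-1.873,0.776,4.390,2.769,-0.334,-0.106,0.483,0.022,-7.215,-13.455,1.996
49,2.893,-1.847,0.771,2.678,2.368,-0.640,-0.106,0.488,0.013,-7.011,-13.425,2.150
50,2.912,-1.825,0.764,1.082,2.002,-0.779,-0.105,0.493,0.004,-6.438,-13.158,2.222
51,2.916,-1.807,0.756,-0.334,1.691,-0.789,-0.103,0.497,-0.006,-5.752,-12.819,2.223
52,2.906,-1.791,0.748,-1.550,1.441,-0.706,-0.102,0.501,-0.015,-5.068,-12.483,2.166
53,2.886,-1.778,0.742,-2.587,1.242,-0.561,-0.100,0.503,-0.024,-4.424,-12.181,2.061
54,2.855,-1.766,0.737,-3.457,1.087,-0.375,-0.099,0.506,-0.033,-3.833,-11.921,1.917
55,2.817,-1.756,0.734,-4.172,0.968,-0.164,-0.097,0.507,-0.042,-3.295,-11.698,1.739
56,2.773,-1.747,0.734,-4.744,0.877,0.058,-0.094,0.508,-0.051,-2.806,-11.505,1.535
57,2.723,-1.738,0.735,-5.182,0.806,0.280,-0.092,0.509,-0.060,-2.362,-11.332,1.312
58,2.669,-1.730,0.739,-5.499,0.750,0.498,-0.089,0.509,-0.069,-1.960,-11.168,1.071
59,2.613,-1.723,0.745,-5.704,0.706,0.706,-0.086,0.509,-0.078,-1.598,-11.006,0.818
60,2.556,-1.716,0.753,-5.808,0.670,0.900,-0.083,0.508,-0.087,-1.274,-10.839,0.557
61,2.498,-1.710,0.763,-5.823,0.641,1.076,-0.079,0.506,-0.096,-0.989,-10.662,0.293
62,2.440,-1.703,0.775,-5.760,0.616,1.232,-0.076,0.504,-0.104,-0.741,-10.473,0.032
63,2.383,-1.697,0.788,-5.629,0.596,1.366,-0.072,0.502,-0.113,-0.532,-10.270,-0.222
64,2.327,-1.691,0.802,-5.443,0.581,1.479,-0.068,0.500,-0.121,-0.359,-10.055,-0.466
65,2.274,-1.686,0.817,-5.213,0.570,1.570,-0.064,0.497,-0.129,-0.222,-9.828,-0.695
66,2.223,-1.680,0.833,-4.948,0.564,1.640,-0.059,0.494,-0.137,,,
# final q (rad): 2.223 -1.680 0.833
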